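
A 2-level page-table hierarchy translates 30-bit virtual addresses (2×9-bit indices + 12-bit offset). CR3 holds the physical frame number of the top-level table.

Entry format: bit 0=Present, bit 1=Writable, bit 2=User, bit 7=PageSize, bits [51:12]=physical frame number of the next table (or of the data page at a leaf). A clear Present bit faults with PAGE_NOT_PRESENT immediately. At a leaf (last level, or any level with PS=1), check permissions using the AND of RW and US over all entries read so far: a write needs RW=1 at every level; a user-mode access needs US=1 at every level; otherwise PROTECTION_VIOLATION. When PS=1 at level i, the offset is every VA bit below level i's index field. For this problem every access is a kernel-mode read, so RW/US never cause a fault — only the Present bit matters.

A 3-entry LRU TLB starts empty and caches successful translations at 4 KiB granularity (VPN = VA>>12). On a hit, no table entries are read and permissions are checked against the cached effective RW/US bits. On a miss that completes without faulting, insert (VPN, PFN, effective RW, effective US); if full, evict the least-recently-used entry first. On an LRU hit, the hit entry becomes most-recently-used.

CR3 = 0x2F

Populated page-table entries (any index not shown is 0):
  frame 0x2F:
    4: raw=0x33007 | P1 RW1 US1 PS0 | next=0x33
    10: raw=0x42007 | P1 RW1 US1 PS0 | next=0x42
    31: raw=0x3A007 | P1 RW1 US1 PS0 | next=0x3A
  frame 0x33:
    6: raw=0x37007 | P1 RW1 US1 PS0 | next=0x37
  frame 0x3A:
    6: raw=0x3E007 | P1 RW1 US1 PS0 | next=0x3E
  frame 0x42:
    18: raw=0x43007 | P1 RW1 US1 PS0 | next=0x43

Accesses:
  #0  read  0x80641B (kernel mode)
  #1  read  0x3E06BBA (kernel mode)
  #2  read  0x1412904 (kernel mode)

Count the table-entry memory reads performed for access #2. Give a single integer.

Trace:
#0 VA=0x80641B (r,kernel):
  [0] read 0x2F idx=4: raw=0x33007 flags P=1 W=1 U=1 S=0
  [1] read 0x33 idx=6: raw=0x37007 flags P=1 W=1 U=1 S=0
  ✓ 0x3741B  — 2 lookups
#1 VA=0x3E06BBA (r,kernel):
  [0] read 0x2F idx=31: raw=0x3A007 flags P=1 W=1 U=1 S=0
  [1] read 0x3A idx=6: raw=0x3E007 flags P=1 W=1 U=1 S=0
  ✓ 0x3EBBA  — 2 lookups
#2 VA=0x1412904 (r,kernel):
  [0] read 0x2F idx=10: raw=0x42007 flags P=1 W=1 U=1 S=0
  [1] read 0x42 idx=18: raw=0x43007 flags P=1 W=1 U=1 S=0
  ✓ 0x43904  — 2 lookups

Entries read for #2: 2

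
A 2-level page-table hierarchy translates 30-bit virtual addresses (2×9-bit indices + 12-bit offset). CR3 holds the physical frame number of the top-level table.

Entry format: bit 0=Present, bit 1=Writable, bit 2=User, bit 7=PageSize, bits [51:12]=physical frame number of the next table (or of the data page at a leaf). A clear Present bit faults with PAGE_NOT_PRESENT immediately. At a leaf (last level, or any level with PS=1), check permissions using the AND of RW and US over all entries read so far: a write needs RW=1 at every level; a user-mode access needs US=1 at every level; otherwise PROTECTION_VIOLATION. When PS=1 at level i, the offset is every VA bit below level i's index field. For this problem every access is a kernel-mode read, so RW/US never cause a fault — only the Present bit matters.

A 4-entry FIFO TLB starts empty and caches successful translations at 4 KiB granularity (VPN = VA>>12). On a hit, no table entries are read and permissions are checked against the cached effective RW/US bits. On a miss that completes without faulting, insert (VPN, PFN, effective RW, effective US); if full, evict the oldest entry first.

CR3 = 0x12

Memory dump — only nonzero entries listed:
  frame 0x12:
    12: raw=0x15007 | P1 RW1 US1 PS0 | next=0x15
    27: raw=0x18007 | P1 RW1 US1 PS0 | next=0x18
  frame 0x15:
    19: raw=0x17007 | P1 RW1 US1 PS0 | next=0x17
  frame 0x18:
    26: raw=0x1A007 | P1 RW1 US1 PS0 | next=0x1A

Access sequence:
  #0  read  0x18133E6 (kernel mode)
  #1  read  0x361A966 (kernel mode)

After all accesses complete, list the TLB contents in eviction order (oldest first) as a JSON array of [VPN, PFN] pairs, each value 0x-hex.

Trace:
#0 VA=0x18133E6 (r,kernel):
  L0: frame=0x12 idx=12 entry=0x15007 [P=1 RW=1 US=1 PS=0]
  L1: frame=0x15 idx=19 entry=0x17007 [P=1 RW=1 US=1 PS=0]
  ⇒ phys 0x173E6  [2 reads]
#1 VA=0x361A966 (r,kernel):
  L0: frame=0x12 idx=27 entry=0x18007 [P=1 RW=1 US=1 PS=0]
  L1: frame=0x18 idx=26 entry=0x1A007 [P=1 RW=1 US=1 PS=0]
  ⇒ phys 0x1A966  [2 reads]

TLB: [["0x1813", "0x17"], ["0x361A", "0x1A"]]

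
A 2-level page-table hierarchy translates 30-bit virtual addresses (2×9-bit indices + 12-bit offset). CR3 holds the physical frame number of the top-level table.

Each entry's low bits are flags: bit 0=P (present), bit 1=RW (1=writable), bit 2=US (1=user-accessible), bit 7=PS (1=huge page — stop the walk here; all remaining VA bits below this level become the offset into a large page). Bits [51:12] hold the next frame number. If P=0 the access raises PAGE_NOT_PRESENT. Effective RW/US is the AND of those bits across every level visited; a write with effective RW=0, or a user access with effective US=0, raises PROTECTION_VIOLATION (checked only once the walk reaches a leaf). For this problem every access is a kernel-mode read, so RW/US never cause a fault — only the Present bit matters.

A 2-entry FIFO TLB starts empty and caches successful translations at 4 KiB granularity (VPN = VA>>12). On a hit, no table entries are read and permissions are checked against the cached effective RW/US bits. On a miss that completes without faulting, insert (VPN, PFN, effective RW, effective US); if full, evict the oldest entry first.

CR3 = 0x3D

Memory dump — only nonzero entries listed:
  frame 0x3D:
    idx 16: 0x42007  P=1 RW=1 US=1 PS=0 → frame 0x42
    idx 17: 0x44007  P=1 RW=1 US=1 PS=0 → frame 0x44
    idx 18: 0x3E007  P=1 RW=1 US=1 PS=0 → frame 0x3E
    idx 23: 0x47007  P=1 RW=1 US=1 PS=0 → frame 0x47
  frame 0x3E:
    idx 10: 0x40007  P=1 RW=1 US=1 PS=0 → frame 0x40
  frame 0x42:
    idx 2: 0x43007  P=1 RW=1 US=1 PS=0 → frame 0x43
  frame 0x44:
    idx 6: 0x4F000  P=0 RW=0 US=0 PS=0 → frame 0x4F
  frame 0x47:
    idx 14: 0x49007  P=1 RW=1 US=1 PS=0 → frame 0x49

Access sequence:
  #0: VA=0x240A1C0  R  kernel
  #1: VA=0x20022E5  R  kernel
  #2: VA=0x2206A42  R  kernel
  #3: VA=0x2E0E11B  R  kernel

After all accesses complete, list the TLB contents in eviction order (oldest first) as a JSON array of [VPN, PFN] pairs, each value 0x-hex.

Trace:
#0 VA=0x240A1C0 (r,kernel):
  L0 @0x3D[18] → 0x3E007  P=1,RW=1,US=1,PS=0
  L1 @0x3E[10] → 0x40007  P=1,RW=1,US=1,PS=0
  ✓ 0x401C0  — 2 lookups
#1 VA=0x20022E5 (r,kernel):
  L0 @0x3D[16] → 0x42007  P=1,RW=1,US=1,PS=0
  L1 @0x42[2] → 0x43007  P=1,RW=1,US=1,PS=0
  ✓ 0x432E5  — 2 lookups
#2 VA=0x2206A42 (r,kernel):
  L0 @0x3D[17] → 0x44007  P=1,RW=1,US=1,PS=0
  L1 @0x44[6] → 0x4F000  P=0,RW=0,US=0,PS=0
  ✗ PAGE_NOT_PRESENT  [2 reads]
#3 VA=0x2E0E11B (r,kernel):
  L0 @0x3D[23] → 0x47007  P=1,RW=1,US=1,PS=0
  L1 @0x47[14] → 0x49007  P=1,RW=1,US=1,PS=0
  ✓ 0x4911B  — 2 lookups

TLB: [["0x2002", "0x43"], ["0x2E0E", "0x49"]]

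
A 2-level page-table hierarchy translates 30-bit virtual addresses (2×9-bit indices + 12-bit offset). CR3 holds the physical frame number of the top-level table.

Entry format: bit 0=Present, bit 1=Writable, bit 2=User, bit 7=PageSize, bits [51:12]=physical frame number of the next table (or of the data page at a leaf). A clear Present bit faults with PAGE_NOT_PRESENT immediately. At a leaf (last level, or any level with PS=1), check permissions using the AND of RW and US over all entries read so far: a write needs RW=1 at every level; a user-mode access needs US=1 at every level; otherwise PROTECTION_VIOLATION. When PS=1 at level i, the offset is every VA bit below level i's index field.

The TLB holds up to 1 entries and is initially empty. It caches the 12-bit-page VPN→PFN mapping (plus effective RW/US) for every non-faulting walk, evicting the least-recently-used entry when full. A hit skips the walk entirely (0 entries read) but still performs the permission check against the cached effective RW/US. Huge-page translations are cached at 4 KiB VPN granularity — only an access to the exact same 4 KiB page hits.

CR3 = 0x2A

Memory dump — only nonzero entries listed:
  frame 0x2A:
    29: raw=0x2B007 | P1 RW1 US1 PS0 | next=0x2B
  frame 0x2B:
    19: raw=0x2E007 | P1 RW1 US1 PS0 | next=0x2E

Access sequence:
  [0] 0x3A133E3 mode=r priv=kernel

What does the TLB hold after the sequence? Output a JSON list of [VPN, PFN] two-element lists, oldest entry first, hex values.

Trace:
#0 VA=0x3A133E3 (r,kernel):
  lvl0: tbl 0x2A, slot 29 ⇒ 0x2B007 (P1/RW1/US1/PS0)
  lvl1: tbl 0x2B, slot 19 ⇒ 0x2E007 (P1/RW1/US1/PS0)
  ⇒ phys 0x2E3E3  [2 reads]

TLB: [["0x3A13", "0x2E"]]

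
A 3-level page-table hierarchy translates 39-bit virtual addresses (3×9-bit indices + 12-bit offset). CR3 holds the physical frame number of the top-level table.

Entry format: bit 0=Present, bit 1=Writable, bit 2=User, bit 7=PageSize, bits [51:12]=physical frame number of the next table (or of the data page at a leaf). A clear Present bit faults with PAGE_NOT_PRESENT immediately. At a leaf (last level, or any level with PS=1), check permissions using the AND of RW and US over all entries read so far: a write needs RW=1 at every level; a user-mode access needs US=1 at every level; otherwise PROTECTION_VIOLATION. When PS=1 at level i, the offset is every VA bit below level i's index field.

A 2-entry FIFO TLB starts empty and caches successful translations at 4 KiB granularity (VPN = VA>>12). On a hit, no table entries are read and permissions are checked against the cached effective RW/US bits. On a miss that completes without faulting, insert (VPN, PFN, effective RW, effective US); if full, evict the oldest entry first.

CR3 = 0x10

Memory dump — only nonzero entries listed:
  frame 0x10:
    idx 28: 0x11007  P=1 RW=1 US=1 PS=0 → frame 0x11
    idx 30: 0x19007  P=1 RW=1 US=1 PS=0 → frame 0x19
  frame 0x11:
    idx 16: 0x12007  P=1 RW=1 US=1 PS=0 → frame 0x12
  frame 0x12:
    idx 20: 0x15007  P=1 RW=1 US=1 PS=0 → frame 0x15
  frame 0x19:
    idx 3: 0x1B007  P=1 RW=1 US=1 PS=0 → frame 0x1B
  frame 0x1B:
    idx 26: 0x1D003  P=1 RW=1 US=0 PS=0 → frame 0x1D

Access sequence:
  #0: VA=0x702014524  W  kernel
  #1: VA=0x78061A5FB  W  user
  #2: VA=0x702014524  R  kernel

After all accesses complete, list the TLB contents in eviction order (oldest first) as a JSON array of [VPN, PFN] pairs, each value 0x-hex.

Trace:
#0 VA=0x702014524 (w,kernel):
  L0: frame=0x10 idx=28 entry=0x11007 [P=1 RW=1 US=1 PS=0]
  L1: frame=0x11 idx=16 entry=0x12007 [P=1 RW=1 US=1 PS=0]
  L2: frame=0x12 idx=20 entry=0x15007 [P=1 RW=1 US=1 PS=0]
  → PA=0x15524  (3 entries read)
#1 VA=0x78061A5FB (w,user):
  L0: frame=0x10 idx=30 entry=0x19007 [P=1 RW=1 US=1 PS=0]
  L1: frame=0x19 idx=3 entry=0x1B007 [P=1 RW=1 US=1 PS=0]
  L2: frame=0x1B idx=26 entry=0x1D003 [P=1 RW=1 US=0 PS=0]
  ✗ PROTECTION_VIOLATION  [3 reads]
#2 VA=0x702014524 (r,kernel):
  TLB hit vpn=0x702014 → PA=0x15524

TLB: [["0x702014", "0x15"]]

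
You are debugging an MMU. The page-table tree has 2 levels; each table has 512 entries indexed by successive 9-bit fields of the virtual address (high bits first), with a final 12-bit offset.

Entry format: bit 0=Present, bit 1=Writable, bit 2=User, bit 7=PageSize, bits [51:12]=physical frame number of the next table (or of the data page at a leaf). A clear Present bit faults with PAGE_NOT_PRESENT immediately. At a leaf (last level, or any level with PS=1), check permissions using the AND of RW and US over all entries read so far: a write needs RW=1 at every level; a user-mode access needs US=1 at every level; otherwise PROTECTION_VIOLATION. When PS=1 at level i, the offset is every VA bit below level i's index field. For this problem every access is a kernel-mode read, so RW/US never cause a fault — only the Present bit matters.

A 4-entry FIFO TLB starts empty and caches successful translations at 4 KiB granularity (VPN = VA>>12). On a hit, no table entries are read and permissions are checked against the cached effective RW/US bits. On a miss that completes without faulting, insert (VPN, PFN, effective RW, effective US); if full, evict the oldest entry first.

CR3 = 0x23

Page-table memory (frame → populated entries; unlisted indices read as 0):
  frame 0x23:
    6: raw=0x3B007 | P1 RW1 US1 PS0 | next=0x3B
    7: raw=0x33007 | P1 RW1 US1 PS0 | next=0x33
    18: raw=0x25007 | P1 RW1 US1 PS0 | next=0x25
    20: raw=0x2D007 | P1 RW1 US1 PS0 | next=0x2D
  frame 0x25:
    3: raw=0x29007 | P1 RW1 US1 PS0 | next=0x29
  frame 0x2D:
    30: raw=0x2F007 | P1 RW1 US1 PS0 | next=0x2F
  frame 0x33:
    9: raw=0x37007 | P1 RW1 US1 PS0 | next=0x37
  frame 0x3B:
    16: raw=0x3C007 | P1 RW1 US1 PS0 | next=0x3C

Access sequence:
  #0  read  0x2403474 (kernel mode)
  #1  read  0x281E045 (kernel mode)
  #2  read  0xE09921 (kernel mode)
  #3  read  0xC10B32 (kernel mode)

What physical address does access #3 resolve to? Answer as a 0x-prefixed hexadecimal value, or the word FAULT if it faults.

Per-access translation:
#0 VA=0x2403474 (r,kernel):
  L0: frame=0x23 idx=18 entry=0x25007 [P=1 RW=1 US=1 PS=0]
  L1: frame=0x25 idx=3 entry=0x29007 [P=1 RW=1 US=1 PS=0]
  ✓ 0x29474  — 2 lookups
#1 VA=0x281E045 (r,kernel):
  L0: frame=0x23 idx=20 entry=0x2D007 [P=1 RW=1 US=1 PS=0]
  L1: frame=0x2D idx=30 entry=0x2F007 [P=1 RW=1 US=1 PS=0]
  ✓ 0x2F045  — 2 lookups
#2 VA=0xE09921 (r,kernel):
  L0: frame=0x23 idx=7 entry=0x33007 [P=1 RW=1 US=1 PS=0]
  L1: frame=0x33 idx=9 entry=0x37007 [P=1 RW=1 US=1 PS=0]
  ✓ 0x37921  — 2 lookups
#3 VA=0xC10B32 (r,kernel):
  L0: frame=0x23 idx=6 entry=0x3B007 [P=1 RW=1 US=1 PS=0]
  L1: frame=0x3B idx=16 entry=0x3C007 [P=1 RW=1 US=1 PS=0]
  ✓ 0x3CB32  — 2 lookups

Access #3 PA: 0x3CB32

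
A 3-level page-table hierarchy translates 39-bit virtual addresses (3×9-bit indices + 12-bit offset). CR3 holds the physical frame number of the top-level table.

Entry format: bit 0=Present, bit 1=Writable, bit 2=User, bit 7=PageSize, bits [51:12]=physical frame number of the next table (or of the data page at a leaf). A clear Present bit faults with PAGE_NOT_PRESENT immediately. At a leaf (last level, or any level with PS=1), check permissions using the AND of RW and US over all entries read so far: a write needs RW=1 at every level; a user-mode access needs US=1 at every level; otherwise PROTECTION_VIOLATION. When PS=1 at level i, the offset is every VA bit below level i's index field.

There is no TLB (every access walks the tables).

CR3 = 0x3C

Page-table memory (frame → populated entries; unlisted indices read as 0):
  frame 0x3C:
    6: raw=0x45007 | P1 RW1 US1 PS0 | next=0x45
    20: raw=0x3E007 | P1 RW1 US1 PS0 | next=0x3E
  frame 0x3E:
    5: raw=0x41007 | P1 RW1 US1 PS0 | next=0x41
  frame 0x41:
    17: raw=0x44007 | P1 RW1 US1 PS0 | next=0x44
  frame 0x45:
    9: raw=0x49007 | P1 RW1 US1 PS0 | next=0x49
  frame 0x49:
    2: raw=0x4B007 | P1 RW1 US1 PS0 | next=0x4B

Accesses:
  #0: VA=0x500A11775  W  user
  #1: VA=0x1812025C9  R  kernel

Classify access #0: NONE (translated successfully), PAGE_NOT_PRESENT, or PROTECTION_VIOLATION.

Per-access translation:
#0 VA=0x500A11775 (w,user):
  L0: frame=0x3C idx=20 entry=0x3E007 [P=1 RW=1 US=1 PS=0]
  L1: frame=0x3E idx=5 entry=0x41007 [P=1 RW=1 US=1 PS=0]
  L2: frame=0x41 idx=17 entry=0x44007 [P=1 RW=1 US=1 PS=0]
  → PA=0x44775  (3 entries read)
#1 VA=0x1812025C9 (r,kernel):
  L0: frame=0x3C idx=6 entry=0x45007 [P=1 RW=1 US=1 PS=0]
  L1: frame=0x45 idx=9 entry=0x49007 [P=1 RW=1 US=1 PS=0]
  L2: frame=0x49 idx=2 entry=0x4B007 [P=1 RW=1 US=1 PS=0]
  → PA=0x4B5C9  (3 entries read)

Access #0 fault: NONE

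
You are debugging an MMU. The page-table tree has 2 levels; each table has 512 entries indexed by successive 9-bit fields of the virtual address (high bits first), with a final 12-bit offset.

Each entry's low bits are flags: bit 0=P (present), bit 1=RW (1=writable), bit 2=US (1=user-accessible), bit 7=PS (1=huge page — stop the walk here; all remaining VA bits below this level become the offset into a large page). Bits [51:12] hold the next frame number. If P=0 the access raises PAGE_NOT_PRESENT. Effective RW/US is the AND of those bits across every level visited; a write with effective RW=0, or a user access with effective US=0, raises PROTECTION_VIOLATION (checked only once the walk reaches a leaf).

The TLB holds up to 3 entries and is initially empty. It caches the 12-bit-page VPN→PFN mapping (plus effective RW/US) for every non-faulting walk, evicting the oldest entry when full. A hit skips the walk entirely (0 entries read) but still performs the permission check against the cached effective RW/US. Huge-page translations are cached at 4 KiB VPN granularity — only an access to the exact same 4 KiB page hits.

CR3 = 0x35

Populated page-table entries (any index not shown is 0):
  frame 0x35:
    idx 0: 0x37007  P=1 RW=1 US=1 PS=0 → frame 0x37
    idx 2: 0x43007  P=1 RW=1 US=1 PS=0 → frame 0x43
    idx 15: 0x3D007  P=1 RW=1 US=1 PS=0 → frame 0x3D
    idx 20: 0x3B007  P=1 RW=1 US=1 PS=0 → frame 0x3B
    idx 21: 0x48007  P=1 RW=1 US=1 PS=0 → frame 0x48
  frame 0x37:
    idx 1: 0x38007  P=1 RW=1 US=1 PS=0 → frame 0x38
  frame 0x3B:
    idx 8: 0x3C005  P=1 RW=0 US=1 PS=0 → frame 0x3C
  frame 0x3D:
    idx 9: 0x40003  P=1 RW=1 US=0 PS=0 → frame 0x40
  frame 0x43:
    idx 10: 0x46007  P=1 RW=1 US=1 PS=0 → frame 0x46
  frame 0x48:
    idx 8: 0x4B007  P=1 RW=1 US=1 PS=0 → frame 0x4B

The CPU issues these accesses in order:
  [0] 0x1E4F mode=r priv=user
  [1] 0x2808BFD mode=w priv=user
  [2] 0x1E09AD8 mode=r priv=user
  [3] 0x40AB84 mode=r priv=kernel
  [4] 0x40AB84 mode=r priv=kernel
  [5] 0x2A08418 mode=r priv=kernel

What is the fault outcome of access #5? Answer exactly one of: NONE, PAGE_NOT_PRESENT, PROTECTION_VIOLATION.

Per-access translation:
#0 VA=0x1E4F (r,user):
  [0] read 0x35 idx=0: raw=0x37007 flags P=1 W=1 U=1 S=0
  [1] read 0x37 idx=1: raw=0x38007 flags P=1 W=1 U=1 S=0
  ⇒ phys 0x38E4F  [2 reads]
#1 VA=0x2808BFD (w,user):
  [0] read 0x35 idx=20: raw=0x3B007 flags P=1 W=1 U=1 S=0
  [1] read 0x3B idx=8: raw=0x3C005 flags P=1 W=0 U=1 S=0
  ✗ PROTECTION_VIOLATION  [2 reads]
#2 VA=0x1E09AD8 (r,user):
  [0] read 0x35 idx=15: raw=0x3D007 flags P=1 W=1 U=1 S=0
  [1] read 0x3D idx=9: raw=0x40003 flags P=1 W=1 U=0 S=0
  ✗ PROTECTION_VIOLATION  [2 reads]
#3 VA=0x40AB84 (r,kernel):
  [0] read 0x35 idx=2: raw=0x43007 flags P=1 W=1 U=1 S=0
  [1] read 0x43 idx=10: raw=0x46007 flags P=1 W=1 U=1 S=0
  ⇒ phys 0x46B84  [2 reads]
#4 VA=0x40AB84 (r,kernel):
  TLB hit vpn=0x40A → PA=0x46B84
#5 VA=0x2A08418 (r,kernel):
  [0] read 0x35 idx=21: raw=0x48007 flags P=1 W=1 U=1 S=0
  [1] read 0x48 idx=8: raw=0x4B007 flags P=1 W=1 U=1 S=0
  ⇒ phys 0x4B418  [2 reads]

Access #5 fault: NONE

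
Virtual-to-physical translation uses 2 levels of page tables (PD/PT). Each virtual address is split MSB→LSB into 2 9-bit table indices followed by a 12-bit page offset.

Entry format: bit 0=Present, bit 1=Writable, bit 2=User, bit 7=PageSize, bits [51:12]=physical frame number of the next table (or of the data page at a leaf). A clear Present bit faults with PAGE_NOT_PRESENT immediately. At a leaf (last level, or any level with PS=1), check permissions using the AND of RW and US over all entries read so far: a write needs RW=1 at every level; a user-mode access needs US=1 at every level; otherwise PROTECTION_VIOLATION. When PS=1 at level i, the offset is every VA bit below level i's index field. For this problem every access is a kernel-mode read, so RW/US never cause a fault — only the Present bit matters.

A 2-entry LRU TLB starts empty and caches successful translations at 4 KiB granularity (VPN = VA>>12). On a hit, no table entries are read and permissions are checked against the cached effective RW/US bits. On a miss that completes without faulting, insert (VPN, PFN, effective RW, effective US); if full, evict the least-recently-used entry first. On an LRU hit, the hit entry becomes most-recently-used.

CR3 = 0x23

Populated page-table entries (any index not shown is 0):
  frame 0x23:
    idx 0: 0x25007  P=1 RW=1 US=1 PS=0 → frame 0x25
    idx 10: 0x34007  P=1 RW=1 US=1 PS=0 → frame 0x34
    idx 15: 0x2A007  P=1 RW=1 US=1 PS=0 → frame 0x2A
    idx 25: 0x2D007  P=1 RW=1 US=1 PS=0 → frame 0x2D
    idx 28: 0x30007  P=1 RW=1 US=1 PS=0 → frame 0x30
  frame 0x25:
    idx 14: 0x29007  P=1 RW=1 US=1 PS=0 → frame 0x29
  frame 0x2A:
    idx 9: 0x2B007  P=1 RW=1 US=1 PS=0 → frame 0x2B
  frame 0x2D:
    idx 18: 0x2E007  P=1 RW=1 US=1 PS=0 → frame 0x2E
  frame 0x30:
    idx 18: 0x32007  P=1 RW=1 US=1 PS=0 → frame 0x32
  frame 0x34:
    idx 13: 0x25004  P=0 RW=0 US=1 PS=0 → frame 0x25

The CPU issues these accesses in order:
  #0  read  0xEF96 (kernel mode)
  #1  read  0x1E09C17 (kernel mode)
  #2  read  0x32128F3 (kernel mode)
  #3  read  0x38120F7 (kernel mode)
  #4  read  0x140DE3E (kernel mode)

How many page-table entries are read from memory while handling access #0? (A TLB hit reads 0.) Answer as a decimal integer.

Trace:
#0 VA=0xEF96 (r,kernel):
  L0 @0x23[0] → 0x25007  P=1,RW=1,US=1,PS=0
  L1 @0x25[14] → 0x29007  P=1,RW=1,US=1,PS=0
  → PA=0x29F96  (2 entries read)
#1 VA=0x1E09C17 (r,kernel):
  L0 @0x23[15] → 0x2A007  P=1,RW=1,US=1,PS=0
  L1 @0x2A[9] → 0x2B007  P=1,RW=1,US=1,PS=0
  → PA=0x2BC17  (2 entries read)
#2 VA=0x32128F3 (r,kernel):
  L0 @0x23[25] → 0x2D007  P=1,RW=1,US=1,PS=0
  L1 @0x2D[18] → 0x2E007  P=1,RW=1,US=1,PS=0
  → PA=0x2E8F3  (2 entries read)
#3 VA=0x38120F7 (r,kernel):
  L0 @0x23[28] → 0x30007  P=1,RW=1,US=1,PS=0
  L1 @0x30[18] → 0x32007  P=1,RW=1,US=1,PS=0
  → PA=0x320F7  (2 entries read)
#4 VA=0x140DE3E (r,kernel):
  L0 @0x23[10] → 0x34007  P=1,RW=1,US=1,PS=0
  L1 @0x34[13] → 0x25004  P=0,RW=0,US=1,PS=0
  ✗ PAGE_NOT_PRESENT  [2 reads]

Entries read for #0: 2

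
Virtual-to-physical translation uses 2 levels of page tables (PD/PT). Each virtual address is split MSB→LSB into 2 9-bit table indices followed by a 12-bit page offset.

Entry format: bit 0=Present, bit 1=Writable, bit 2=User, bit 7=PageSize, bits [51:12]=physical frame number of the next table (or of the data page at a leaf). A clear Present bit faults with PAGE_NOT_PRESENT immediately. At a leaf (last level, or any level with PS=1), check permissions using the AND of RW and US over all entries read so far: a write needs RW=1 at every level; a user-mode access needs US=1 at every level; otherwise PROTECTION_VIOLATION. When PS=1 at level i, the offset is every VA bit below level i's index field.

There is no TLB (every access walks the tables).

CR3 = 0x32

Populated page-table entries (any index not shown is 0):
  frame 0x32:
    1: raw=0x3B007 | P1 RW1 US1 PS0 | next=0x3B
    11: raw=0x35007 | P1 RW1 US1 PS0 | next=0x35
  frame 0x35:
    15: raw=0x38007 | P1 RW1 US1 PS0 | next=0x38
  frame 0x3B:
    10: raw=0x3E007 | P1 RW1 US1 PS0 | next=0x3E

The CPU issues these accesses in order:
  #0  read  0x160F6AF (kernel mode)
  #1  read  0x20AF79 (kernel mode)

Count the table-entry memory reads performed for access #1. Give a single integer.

Walk each access:
#0 VA=0x160F6AF (r,kernel):
  lvl0: tbl 0x32, slot 11 ⇒ 0x35007 (P1/RW1/US1/PS0)
  lvl1: tbl 0x35, slot 15 ⇒ 0x38007 (P1/RW1/US1/PS0)
  ✓ 0x386AF  — 2 lookups
#1 VA=0x20AF79 (r,kernel):
  lvl0: tbl 0x32, slot 1 ⇒ 0x3B007 (P1/RW1/US1/PS0)
  lvl1: tbl 0x3B, slot 10 ⇒ 0x3E007 (P1/RW1/US1/PS0)
  ✓ 0x3EF79  — 2 lookups

Entries read for #1: 2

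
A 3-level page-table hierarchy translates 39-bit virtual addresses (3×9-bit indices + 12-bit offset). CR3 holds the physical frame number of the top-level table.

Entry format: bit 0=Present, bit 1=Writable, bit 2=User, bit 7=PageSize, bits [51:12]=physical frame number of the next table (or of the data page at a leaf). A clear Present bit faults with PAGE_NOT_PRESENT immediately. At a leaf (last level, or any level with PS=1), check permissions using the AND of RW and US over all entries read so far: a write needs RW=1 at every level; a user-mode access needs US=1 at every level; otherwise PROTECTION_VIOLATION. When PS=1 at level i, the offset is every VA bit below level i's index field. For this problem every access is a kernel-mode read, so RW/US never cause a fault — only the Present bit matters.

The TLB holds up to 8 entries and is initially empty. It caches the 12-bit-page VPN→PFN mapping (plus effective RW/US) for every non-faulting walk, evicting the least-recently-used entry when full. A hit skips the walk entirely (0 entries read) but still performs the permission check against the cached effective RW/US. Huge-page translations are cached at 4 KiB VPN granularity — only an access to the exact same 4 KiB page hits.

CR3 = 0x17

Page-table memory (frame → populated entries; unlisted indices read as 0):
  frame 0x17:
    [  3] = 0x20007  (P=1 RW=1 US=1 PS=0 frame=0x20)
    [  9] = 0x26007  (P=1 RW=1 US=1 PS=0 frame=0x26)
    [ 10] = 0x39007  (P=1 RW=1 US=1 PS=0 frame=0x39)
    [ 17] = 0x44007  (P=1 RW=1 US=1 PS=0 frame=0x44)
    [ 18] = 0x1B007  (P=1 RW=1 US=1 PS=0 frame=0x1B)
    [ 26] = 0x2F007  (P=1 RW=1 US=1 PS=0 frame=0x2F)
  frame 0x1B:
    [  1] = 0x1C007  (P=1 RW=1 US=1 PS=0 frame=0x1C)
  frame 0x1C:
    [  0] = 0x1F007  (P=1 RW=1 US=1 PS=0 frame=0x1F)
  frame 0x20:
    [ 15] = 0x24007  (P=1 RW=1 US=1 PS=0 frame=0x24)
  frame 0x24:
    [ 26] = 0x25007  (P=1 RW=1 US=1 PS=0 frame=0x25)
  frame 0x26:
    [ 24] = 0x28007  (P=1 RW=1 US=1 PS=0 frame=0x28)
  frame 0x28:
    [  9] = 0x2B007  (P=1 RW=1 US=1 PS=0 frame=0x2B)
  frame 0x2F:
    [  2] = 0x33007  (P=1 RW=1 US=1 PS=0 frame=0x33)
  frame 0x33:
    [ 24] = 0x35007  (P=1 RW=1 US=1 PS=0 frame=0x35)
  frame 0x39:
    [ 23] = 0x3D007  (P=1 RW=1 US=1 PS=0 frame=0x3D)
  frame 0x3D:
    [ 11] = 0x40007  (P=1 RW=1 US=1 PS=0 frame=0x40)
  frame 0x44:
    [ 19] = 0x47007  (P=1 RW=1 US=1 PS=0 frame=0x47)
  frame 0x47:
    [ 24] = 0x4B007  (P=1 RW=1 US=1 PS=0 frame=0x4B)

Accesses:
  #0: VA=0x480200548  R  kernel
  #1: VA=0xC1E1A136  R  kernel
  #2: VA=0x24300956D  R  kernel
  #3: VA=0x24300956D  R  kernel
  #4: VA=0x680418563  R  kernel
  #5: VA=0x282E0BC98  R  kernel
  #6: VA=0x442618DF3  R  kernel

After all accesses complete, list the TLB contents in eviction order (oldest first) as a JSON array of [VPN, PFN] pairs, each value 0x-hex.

Trace:
#0 VA=0x480200548 (r,kernel):
  lvl0: tbl 0x17, slot 18 ⇒ 0x1B007 (P1/RW1/US1/PS0)
  lvl1: tbl 0x1B, slot 1 ⇒ 0x1C007 (P1/RW1/US1/PS0)
  lvl2: tbl 0x1C, slot 0 ⇒ 0x1F007 (P1/RW1/US1/PS0)
  ⇒ phys 0x1F548  [3 reads]
#1 VA=0xC1E1A136 (r,kernel):
  lvl0: tbl 0x17, slot 3 ⇒ 0x20007 (P1/RW1/US1/PS0)
  lvl1: tbl 0x20, slot 15 ⇒ 0x24007 (P1/RW1/US1/PS0)
  lvl2: tbl 0x24, slot 26 ⇒ 0x25007 (P1/RW1/US1/PS0)
  ⇒ phys 0x25136  [3 reads]
#2 VA=0x24300956D (r,kernel):
  lvl0: tbl 0x17, slot 9 ⇒ 0x26007 (P1/RW1/US1/PS0)
  lvl1: tbl 0x26, slot 24 ⇒ 0x28007 (P1/RW1/US1/PS0)
  lvl2: tbl 0x28, slot 9 ⇒ 0x2B007 (P1/RW1/US1/PS0)
  ⇒ phys 0x2B56D  [3 reads]
#3 VA=0x24300956D (r,kernel):
  TLB hit vpn=0x243009 → PA=0x2B56D
#4 VA=0x680418563 (r,kernel):
  lvl0: tbl 0x17, slot 26 ⇒ 0x2F007 (P1/RW1/US1/PS0)
  lvl1: tbl 0x2F, slot 2 ⇒ 0x33007 (P1/RW1/US1/PS0)
  lvl2: tbl 0x33, slot 24 ⇒ 0x35007 (P1/RW1/US1/PS0)
  ⇒ phys 0x35563  [3 reads]
#5 VA=0x282E0BC98 (r,kernel):
  lvl0: tbl 0x17, slot 10 ⇒ 0x39007 (P1/RW1/US1/PS0)
  lvl1: tbl 0x39, slot 23 ⇒ 0x3D007 (P1/RW1/US1/PS0)
  lvl2: tbl 0x3D, slot 11 ⇒ 0x40007 (P1/RW1/US1/PS0)
  ⇒ phys 0x40C98  [3 reads]
#6 VA=0x442618DF3 (r,kernel):
  lvl0: tbl 0x17, slot 17 ⇒ 0x44007 (P1/RW1/US1/PS0)
  lvl1: tbl 0x44, slot 19 ⇒ 0x47007 (P1/RW1/US1/PS0)
  lvl2: tbl 0x47, slot 24 ⇒ 0x4B007 (P1/RW1/US1/PS0)
  ⇒ phys 0x4BDF3  [3 reads]

TLB: [["0x480200", "0x1F"], ["0xC1E1A", "0x25"], ["0x243009", "0x2B"], ["0x680418", "0x35"], ["0x282E0B", "0x40"], ["0x442618", "0x4B"]]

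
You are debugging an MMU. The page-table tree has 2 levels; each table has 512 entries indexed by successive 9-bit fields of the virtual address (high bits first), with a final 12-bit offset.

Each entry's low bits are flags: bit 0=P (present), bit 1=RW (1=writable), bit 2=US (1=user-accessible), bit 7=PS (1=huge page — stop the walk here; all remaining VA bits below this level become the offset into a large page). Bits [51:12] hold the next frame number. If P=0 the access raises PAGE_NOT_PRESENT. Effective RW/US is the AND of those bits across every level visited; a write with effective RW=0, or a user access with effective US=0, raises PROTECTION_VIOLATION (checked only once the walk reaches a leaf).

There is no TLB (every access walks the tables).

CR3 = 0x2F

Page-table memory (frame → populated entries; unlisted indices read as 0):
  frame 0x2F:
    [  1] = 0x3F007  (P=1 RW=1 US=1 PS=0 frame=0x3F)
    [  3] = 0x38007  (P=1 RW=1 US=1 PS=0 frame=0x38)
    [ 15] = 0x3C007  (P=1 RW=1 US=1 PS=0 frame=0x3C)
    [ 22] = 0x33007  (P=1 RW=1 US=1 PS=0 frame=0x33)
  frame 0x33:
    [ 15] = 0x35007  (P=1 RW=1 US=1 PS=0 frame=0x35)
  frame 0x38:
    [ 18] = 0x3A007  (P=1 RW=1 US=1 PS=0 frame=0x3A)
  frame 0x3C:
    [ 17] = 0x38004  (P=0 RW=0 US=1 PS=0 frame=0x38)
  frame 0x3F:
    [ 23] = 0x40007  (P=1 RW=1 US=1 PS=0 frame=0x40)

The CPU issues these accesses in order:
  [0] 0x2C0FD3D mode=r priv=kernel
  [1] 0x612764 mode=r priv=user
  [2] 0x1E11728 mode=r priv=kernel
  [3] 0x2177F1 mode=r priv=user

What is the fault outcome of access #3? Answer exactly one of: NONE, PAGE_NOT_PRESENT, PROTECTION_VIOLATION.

Trace:
#0 VA=0x2C0FD3D (r,kernel):
  [0] read 0x2F idx=22: raw=0x33007 flags P=1 W=1 U=1 S=0
  [1] read 0x33 idx=15: raw=0x35007 flags P=1 W=1 U=1 S=0
  → PA=0x35D3D  (2 entries read)
#1 VA=0x612764 (r,user):
  [0] read 0x2F idx=3: raw=0x38007 flags P=1 W=1 U=1 S=0
  [1] read 0x38 idx=18: raw=0x3A007 flags P=1 W=1 U=1 S=0
  → PA=0x3A764  (2 entries read)
#2 VA=0x1E11728 (r,kernel):
  [0] read 0x2F idx=15: raw=0x3C007 flags P=1 W=1 U=1 S=0
  [1] read 0x3C idx=17: raw=0x38004 flags P=0 W=0 U=1 S=0
  → PAGE_NOT_PRESENT  (2 entries read)
#3 VA=0x2177F1 (r,user):
  [0] read 0x2F idx=1: raw=0x3F007 flags P=1 W=1 U=1 S=0
  [1] read 0x3F idx=23: raw=0x40007 flags P=1 W=1 U=1 S=0
  → PA=0x407F1  (2 entries read)

Access #3 fault: NONE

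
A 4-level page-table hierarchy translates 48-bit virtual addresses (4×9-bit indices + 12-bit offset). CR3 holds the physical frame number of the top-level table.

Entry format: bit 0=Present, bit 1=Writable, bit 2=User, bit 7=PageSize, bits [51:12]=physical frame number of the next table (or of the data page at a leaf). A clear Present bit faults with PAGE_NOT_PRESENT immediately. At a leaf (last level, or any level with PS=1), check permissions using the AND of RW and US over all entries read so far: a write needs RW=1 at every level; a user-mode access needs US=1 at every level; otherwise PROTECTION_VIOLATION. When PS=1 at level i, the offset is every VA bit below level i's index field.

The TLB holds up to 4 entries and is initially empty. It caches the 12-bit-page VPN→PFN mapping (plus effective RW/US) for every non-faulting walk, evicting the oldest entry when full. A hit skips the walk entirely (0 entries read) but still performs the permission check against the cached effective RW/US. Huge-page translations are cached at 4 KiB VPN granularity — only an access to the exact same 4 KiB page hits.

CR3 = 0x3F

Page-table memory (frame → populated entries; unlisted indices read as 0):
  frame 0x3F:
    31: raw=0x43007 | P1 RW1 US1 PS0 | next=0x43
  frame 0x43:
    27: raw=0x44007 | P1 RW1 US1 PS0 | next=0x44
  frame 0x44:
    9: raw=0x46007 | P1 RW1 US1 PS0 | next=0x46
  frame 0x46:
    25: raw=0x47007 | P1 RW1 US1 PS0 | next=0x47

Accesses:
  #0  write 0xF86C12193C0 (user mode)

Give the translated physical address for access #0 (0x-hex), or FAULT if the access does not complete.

Per-access translation:
#0 VA=0xF86C12193C0 (w,user):
  lvl0: tbl 0x3F, slot 31 ⇒ 0x43007 (P1/RW1/US1/PS0)
  lvl1: tbl 0x43, slot 27 ⇒ 0x44007 (P1/RW1/US1/PS0)
  lvl2: tbl 0x44, slot 9 ⇒ 0x46007 (P1/RW1/US1/PS0)
  lvl3: tbl 0x46, slot 25 ⇒ 0x47007 (P1/RW1/US1/PS0)
  → PA=0x473C0  (4 entries read)

Access #0 PA: 0x473C0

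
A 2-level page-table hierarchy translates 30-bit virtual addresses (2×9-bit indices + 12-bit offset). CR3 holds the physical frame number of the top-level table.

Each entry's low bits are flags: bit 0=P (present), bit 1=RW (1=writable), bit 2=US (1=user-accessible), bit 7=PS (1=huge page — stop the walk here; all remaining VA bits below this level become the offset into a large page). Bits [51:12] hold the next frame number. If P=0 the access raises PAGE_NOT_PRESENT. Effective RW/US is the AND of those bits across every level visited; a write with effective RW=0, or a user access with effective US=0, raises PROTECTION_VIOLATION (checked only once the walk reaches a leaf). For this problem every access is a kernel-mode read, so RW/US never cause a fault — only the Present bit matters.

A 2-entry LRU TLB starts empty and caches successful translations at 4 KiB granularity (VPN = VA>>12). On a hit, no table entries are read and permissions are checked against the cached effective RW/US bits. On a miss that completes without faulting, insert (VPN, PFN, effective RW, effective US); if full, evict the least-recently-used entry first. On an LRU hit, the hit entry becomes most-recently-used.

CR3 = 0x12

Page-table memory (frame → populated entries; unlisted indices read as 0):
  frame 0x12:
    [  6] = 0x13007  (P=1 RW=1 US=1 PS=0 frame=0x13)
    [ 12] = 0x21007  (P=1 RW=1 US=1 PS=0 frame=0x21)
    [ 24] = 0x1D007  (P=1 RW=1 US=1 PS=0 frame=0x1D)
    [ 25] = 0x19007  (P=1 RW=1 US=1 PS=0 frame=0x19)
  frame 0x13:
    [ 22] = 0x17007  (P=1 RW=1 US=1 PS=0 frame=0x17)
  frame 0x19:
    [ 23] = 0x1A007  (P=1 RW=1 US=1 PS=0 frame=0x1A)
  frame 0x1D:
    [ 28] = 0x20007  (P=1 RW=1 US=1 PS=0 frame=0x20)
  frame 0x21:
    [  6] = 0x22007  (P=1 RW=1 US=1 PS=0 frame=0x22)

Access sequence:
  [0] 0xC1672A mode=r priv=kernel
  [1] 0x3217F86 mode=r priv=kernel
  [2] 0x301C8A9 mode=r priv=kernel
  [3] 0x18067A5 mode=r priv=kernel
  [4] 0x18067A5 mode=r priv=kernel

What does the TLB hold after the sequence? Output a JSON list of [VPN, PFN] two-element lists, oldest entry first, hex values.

Trace:
#0 VA=0xC1672A (r,kernel):
  L0 @0x12[6] → 0x13007  P=1,RW=1,US=1,PS=0
  L1 @0x13[22] → 0x17007  P=1,RW=1,US=1,PS=0
  → PA=0x1772A  (2 entries read)
#1 VA=0x3217F86 (r,kernel):
  L0 @0x12[25] → 0x19007  P=1,RW=1,US=1,PS=0
  L1 @0x19[23] → 0x1A007  P=1,RW=1,US=1,PS=0
  → PA=0x1AF86  (2 entries read)
#2 VA=0x301C8A9 (r,kernel):
  L0 @0x12[24] → 0x1D007  P=1,RW=1,US=1,PS=0
  L1 @0x1D[28] → 0x20007  P=1,RW=1,US=1,PS=0
  → PA=0x208A9  (2 entries read)
#3 VA=0x18067A5 (r,kernel):
  L0 @0x12[12] → 0x21007  P=1,RW=1,US=1,PS=0
  L1 @0x21[6] → 0x22007  P=1,RW=1,US=1,PS=0
  → PA=0x227A5  (2 entries read)
#4 VA=0x18067A5 (r,kernel):
  TLB hit vpn=0x1806 → PA=0x227A5

TLB: [["0x301C", "0x20"], ["0x1806", "0x22"]]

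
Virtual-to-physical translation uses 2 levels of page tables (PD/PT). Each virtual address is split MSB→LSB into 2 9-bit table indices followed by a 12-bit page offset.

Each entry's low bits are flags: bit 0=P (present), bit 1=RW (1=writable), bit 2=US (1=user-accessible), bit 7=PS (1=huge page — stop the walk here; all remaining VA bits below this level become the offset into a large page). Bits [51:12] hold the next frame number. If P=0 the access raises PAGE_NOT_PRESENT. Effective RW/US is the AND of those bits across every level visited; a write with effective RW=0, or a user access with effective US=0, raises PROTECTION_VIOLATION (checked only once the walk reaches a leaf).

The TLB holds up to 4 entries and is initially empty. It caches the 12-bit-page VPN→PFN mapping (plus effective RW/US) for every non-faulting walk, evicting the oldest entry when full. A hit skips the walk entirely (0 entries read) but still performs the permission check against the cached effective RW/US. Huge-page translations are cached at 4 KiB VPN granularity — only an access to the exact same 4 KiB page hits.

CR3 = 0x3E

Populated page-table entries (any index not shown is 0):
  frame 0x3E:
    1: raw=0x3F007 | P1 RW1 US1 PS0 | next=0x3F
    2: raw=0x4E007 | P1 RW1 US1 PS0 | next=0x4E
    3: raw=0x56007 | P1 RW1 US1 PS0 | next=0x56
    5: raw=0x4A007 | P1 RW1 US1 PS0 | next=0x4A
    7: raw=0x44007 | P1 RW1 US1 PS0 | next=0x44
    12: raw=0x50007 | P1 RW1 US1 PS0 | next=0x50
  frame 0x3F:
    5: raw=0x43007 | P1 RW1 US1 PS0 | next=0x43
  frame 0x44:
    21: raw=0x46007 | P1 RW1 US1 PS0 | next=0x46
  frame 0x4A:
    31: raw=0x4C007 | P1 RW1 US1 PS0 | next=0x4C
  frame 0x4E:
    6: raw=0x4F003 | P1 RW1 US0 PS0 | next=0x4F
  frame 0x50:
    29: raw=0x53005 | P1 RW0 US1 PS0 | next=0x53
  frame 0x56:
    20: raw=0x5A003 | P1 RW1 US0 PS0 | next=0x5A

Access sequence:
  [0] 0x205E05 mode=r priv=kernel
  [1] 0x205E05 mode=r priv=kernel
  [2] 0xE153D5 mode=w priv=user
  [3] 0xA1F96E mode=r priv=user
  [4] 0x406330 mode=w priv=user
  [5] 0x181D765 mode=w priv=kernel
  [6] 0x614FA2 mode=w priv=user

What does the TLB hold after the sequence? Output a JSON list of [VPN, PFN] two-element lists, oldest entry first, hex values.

Trace:
#0 VA=0x205E05 (r,kernel):
  L0 @0x3E[1] → 0x3F007  P=1,RW=1,US=1,PS=0
  L1 @0x3F[5] → 0x43007  P=1,RW=1,US=1,PS=0
  → PA=0x43E05  (2 entries read)
#1 VA=0x205E05 (r,kernel):
  TLB hit vpn=0x205 → PA=0x43E05
#2 VA=0xE153D5 (w,user):
  L0 @0x3E[7] → 0x44007  P=1,RW=1,US=1,PS=0
  L1 @0x44[21] → 0x46007  P=1,RW=1,US=1,PS=0
  → PA=0x463D5  (2 entries read)
#3 VA=0xA1F96E (r,user):
  L0 @0x3E[5] → 0x4A007  P=1,RW=1,US=1,PS=0
  L1 @0x4A[31] → 0x4C007  P=1,RW=1,US=1,PS=0
  → PA=0x4C96E  (2 entries read)
#4 VA=0x406330 (w,user):
  L0 @0x3E[2] → 0x4E007  P=1,RW=1,US=1,PS=0
  L1 @0x4E[6] → 0x4F003  P=1,RW=1,US=0,PS=0
  → PROTECTION_VIOLATION  (2 entries read)
#5 VA=0x181D765 (w,kernel):
  L0 @0x3E[12] → 0x50007  P=1,RW=1,US=1,PS=0
  L1 @0x50[29] → 0x53005  P=1,RW=0,US=1,PS=0
  → PROTECTION_VIOLATION  (2 entries read)
#6 VA=0x614FA2 (w,user):
  L0 @0x3E[3] → 0x56007  P=1,RW=1,US=1,PS=0
  L1 @0x56[20] → 0x5A003  P=1,RW=1,US=0,PS=0
  → PROTECTION_VIOLATION  (2 entries read)

TLB: [["0x205", "0x43"], ["0xE15", "0x46"], ["0xA1F", "0x4C"]]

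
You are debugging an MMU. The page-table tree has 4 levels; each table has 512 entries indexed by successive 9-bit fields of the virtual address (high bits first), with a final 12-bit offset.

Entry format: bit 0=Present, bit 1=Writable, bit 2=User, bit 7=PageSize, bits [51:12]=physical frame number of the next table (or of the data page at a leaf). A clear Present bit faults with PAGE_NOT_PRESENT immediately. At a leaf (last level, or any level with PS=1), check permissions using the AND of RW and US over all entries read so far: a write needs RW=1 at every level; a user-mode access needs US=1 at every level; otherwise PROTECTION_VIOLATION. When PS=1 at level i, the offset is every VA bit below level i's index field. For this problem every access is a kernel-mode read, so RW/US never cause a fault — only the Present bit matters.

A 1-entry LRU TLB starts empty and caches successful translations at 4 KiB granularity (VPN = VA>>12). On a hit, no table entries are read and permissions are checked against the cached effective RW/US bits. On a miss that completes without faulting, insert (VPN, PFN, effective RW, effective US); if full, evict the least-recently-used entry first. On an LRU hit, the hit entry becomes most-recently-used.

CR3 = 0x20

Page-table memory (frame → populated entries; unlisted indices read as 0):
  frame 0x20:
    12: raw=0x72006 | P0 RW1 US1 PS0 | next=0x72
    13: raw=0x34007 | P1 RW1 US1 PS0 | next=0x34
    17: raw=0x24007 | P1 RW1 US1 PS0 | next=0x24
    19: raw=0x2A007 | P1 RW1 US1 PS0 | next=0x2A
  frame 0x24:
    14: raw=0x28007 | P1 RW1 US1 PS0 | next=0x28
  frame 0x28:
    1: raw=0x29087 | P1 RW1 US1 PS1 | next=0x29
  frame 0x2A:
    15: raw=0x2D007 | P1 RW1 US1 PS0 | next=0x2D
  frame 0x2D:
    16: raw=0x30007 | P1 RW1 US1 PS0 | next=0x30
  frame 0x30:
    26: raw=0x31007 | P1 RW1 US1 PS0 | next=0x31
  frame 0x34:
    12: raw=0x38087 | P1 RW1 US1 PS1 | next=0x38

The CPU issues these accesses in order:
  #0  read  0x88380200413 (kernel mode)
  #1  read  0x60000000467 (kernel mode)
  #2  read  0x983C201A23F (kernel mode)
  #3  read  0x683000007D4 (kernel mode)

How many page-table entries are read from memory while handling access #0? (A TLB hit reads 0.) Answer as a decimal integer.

Per-access translation:
#0 VA=0x88380200413 (r,kernel):
  lvl0: tbl 0x20, slot 17 ⇒ 0x24007 (P1/RW1/US1/PS0)
  lvl1: tbl 0x24, slot 14 ⇒ 0x28007 (P1/RW1/US1/PS0)
  lvl2: tbl 0x28, slot 1 ⇒ 0x29087 (P1/RW1/US1/PS1)
  ⇒ phys 0x29413 (huge @L2)  [3 reads]
#1 VA=0x60000000467 (r,kernel):
  lvl0: tbl 0x20, slot 12 ⇒ 0x72006 (P0/RW1/US1/PS0)
  ⇒ fault: PAGE_NOT_PRESENT  — 1 lookups
#2 VA=0x983C201A23F (r,kernel):
  lvl0: tbl 0x20, slot 19 ⇒ 0x2A007 (P1/RW1/US1/PS0)
  lvl1: tbl 0x2A, slot 15 ⇒ 0x2D007 (P1/RW1/US1/PS0)
  lvl2: tbl 0x2D, slot 16 ⇒ 0x30007 (P1/RW1/US1/PS0)
  lvl3: tbl 0x30, slot 26 ⇒ 0x31007 (P1/RW1/US1/PS0)
  ⇒ phys 0x3123F  [4 reads]
#3 VA=0x683000007D4 (r,kernel):
  lvl0: tbl 0x20, slot 13 ⇒ 0x34007 (P1/RW1/US1/PS0)
  lvl1: tbl 0x34, slot 12 ⇒ 0x38087 (P1/RW1/US1/PS1)
  ⇒ phys 0x387D4 (huge @L1)  [2 reads]

Entries read for #0: 3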